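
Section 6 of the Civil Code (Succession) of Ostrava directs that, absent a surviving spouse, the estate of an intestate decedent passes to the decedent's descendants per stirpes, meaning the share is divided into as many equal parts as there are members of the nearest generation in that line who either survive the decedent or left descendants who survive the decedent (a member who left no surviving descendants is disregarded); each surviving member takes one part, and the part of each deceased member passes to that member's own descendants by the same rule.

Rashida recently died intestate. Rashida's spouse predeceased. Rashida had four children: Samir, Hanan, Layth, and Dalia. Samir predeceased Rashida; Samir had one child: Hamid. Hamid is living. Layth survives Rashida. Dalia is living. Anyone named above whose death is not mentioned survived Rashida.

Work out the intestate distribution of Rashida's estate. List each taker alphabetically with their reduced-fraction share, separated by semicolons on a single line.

Dalia 1/4; Hamid 1/4; Hanan 1/4; Layth 1/4

There is no surviving spouse, so the entire estate passes to Rashida's descendants per stirpes.
The estate is divided into 4 equal shares of 1/4 among Samir, Hanan, Layth, Dalia.
Samir predeceased; the 1/4 allotted to Samir's branch passes to Samir's issue by representation.
Hamid is the sole taker at this level and receives the full 1/4.
Hanan is living and takes 1/4.
Layth is living and takes 1/4.
Dalia is living and takes 1/4.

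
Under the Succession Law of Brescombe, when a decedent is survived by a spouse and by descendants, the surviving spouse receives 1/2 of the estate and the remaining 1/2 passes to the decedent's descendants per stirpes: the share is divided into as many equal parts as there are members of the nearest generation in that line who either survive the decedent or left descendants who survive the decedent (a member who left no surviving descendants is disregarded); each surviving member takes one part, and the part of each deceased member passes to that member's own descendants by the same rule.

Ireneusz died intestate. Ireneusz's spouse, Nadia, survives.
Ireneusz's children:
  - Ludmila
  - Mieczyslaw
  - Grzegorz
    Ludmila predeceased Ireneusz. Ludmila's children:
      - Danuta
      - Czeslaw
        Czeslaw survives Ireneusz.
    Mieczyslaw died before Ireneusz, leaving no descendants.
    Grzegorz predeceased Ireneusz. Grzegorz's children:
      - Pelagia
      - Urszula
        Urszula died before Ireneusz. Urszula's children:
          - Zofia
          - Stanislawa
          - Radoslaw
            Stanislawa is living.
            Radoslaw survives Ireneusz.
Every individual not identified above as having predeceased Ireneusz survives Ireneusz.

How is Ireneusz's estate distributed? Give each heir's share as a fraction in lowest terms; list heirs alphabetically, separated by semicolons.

Czeslaw 1/8; Danuta 1/8; Nadia 1/2; Pelagia 1/8; Radoslaw 1/24; Stanislawa 1/24; Zofia 1/24

Nadia, as surviving spouse, takes 1/2.
The remaining 1/2 passes to Ireneusz's descendants per stirpes.
Mieczyslaw left no surviving issue, so that branch lapses and is disregarded.
The 1/2 is divided into 2 equal shares of 1/4 among Ludmila, Grzegorz.
Ludmila predeceased; the 1/4 allotted to Ludmila's branch passes to Ludmila's issue by representation.
The 1/4 is divided into 2 equal shares of 1/8 among Danuta, Czeslaw.
Danuta is living and takes 1/8.
Czeslaw is living and takes 1/8.
Grzegorz predeceased; the 1/4 allotted to Grzegorz's branch passes to Grzegorz's issue by representation.
The 1/4 is divided into 2 equal shares of 1/8 among Pelagia, Urszula.
Pelagia is living and takes 1/8.
Urszula predeceased; the 1/8 allotted to Urszula's branch passes to Urszula's issue by representation.
The 1/8 is divided into 3 equal shares of 1/24 among Zofia, Stanislawa, Radoslaw.
Zofia is living and takes 1/24.
Stanislawa is living and takes 1/24.
Radoslaw is living and takes 1/24.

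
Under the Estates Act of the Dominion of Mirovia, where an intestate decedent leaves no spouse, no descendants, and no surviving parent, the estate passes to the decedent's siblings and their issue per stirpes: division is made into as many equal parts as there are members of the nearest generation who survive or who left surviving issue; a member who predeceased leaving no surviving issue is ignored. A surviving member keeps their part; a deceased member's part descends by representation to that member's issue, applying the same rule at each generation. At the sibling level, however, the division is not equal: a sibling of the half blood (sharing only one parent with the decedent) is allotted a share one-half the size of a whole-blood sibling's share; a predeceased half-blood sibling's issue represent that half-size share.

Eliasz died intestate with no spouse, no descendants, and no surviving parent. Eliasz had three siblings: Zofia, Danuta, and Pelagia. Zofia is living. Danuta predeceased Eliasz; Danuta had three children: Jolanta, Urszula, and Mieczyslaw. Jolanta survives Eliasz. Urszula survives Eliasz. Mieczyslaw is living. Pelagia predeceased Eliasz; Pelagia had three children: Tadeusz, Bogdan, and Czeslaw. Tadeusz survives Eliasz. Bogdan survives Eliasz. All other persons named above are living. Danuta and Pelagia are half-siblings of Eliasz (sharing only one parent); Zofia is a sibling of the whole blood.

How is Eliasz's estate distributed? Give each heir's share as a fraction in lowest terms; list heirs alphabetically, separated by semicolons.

Bogdan 1/12; Czeslaw 1/12; Jolanta 1/12; Mieczyslaw 1/12; Tadeusz 1/12; Urszula 1/12; Zofia 1/2

No spouse, descendants, or parent survives, so the estate passes to Eliasz's siblings per stirpes.
Half-blood siblings count for one-half the weight of whole-blood siblings at the initial division.
Dividing 1 in proportion to weights (total weight 2): Zofia (weight 1) → 1/2; Danuta (weight 1/2) → 1/4; Pelagia (weight 1/2) → 1/4.
Zofia is living and takes 1/2.
Danuta predeceased; the 1/4 allotted to Danuta's branch passes to Danuta's issue by representation.
The 1/4 is divided into 3 equal shares of 1/12 among Jolanta, Urszula, Mieczyslaw.
Jolanta is living and takes 1/12.
Urszula is living and takes 1/12.
Mieczyslaw is living and takes 1/12.
Pelagia predeceased; the 1/4 allotted to Pelagia's branch passes to Pelagia's issue by representation.
The 1/4 is divided into 3 equal shares of 1/12 among Tadeusz, Bogdan, Czeslaw.
Tadeusz is living and takes 1/12.
Bogdan is living and takes 1/12.
Czeslaw is living and takes 1/12.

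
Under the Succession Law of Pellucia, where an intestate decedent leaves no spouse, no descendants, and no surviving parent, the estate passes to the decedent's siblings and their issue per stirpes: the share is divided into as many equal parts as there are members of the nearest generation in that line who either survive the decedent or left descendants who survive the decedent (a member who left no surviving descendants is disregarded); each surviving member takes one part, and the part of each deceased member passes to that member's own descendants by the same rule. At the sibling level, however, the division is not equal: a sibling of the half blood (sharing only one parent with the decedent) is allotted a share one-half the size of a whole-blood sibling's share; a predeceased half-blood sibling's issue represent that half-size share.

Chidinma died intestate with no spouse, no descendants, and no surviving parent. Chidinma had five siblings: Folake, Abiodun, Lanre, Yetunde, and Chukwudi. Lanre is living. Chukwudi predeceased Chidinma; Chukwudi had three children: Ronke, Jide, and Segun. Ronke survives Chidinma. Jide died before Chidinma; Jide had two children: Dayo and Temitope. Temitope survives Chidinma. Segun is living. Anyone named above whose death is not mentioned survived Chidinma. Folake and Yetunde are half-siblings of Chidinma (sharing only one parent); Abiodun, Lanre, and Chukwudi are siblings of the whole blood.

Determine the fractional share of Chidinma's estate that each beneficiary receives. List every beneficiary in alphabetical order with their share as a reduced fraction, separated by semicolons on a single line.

No spouse, descendants, or parent survives, so the estate passes to Chidinma's siblings per stirpes.
Half-blood siblings count for one-half the weight of whole-blood siblings at the initial division.
Dividing 1 in proportion to weights (total weight 4): Folake (weight 1/2) → 1/8; Abiodun (weight 1) → 1/4; Lanre (weight 1) → 1/4; Yetunde (weight 1/2) → 1/8; Chukwudi (weight 1) → 1/4.
Folake is living and takes 1/8.
Abiodun is living and takes 1/4.
Lanre is living and takes 1/4.
Yetunde is living and takes 1/8.
Chukwudi predeceased; the 1/4 allotted to Chukwudi's branch passes to Chukwudi's issue by representation.
The 1/4 is divided into 3 equal shares of 1/12 among Ronke, Jide, Segun.
Ronke is living and takes 1/12.
Jide predeceased; the 1/12 allotted to Jide's branch passes to Jide's issue by representation.
The 1/12 is divided into 2 equal shares of 1/24 among Dayo, Temitope.
Dayo is living and takes 1/24.
Temitope is living and takes 1/24.
Segun is living and takes 1/12.

Abiodun 1/4; Dayo 1/24; Folake 1/8; Lanre 1/4; Ronke 1/12; Segun 1/12; Temitope 1/24; Yetunde 1/8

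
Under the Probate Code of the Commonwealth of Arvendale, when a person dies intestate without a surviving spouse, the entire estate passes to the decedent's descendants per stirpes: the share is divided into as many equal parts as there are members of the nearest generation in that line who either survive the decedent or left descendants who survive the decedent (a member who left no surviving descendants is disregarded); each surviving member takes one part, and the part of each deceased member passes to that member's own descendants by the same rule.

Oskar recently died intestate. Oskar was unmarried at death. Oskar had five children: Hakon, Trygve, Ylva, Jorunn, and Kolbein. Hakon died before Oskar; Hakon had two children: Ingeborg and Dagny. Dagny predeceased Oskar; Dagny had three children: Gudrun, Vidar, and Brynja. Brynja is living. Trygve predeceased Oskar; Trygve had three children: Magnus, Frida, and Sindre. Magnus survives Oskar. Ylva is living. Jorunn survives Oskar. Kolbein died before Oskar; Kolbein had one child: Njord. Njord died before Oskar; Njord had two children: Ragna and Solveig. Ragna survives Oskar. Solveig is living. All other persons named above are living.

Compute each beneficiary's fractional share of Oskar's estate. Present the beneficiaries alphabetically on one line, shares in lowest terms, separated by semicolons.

There is no surviving spouse, so the entire estate passes to Oskar's descendants per stirpes.
The estate is divided into 5 equal shares of 1/5 among Hakon, Trygve, Ylva, Jorunn, Kolbein.
Hakon predeceased; the 1/5 allotted to Hakon's branch passes to Hakon's issue by representation.
The 1/5 is divided into 2 equal shares of 1/10 among Ingeborg, Dagny.
Ingeborg is living and takes 1/10.
Dagny predeceased; the 1/10 allotted to Dagny's branch passes to Dagny's issue by representation.
The 1/10 is divided into 3 equal shares of 1/30 among Gudrun, Vidar, Brynja.
Gudrun is living and takes 1/30.
Vidar is living and takes 1/30.
Brynja is living and takes 1/30.
Trygve predeceased; the 1/5 allotted to Trygve's branch passes to Trygve's issue by representation.
The 1/5 is divided into 3 equal shares of 1/15 among Magnus, Frida, Sindre.
Magnus is living and takes 1/15.
Frida is living and takes 1/15.
Sindre is living and takes 1/15.
Ylva is living and takes 1/5.
Jorunn is living and takes 1/5.
Kolbein predeceased; the 1/5 allotted to Kolbein's branch passes to Kolbein's issue by representation.
Njord's line is the sole branch at this level, so the full 1/5 passes to Njord's issue by representation.
The 1/5 is divided into 2 equal shares of 1/10 among Ragna, Solveig.
Ragna is living and takes 1/10.
Solveig is living and takes 1/10.

Brynja 1/30; Frida 1/15; Gudrun 1/30; Ingeborg 1/10; Jorunn 1/5; Magnus 1/15; Ragna 1/10; Sindre 1/15; Solveig 1/10; Vidar 1/30; Ylva 1/5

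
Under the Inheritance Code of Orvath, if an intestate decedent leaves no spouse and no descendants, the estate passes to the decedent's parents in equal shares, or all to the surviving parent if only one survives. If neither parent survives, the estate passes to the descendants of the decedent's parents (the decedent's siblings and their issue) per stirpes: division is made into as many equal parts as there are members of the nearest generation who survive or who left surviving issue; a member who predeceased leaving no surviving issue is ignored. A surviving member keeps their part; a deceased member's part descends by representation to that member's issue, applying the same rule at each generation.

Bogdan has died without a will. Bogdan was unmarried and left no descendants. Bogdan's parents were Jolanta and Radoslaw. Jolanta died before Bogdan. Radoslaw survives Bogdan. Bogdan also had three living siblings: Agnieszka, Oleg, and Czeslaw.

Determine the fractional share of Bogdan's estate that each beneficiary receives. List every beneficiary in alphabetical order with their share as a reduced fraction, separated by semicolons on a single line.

Only one parent, Radoslaw, survives, so Radoslaw takes the entire estate. The siblings take nothing because a surviving parent has priority.

Radoslaw 1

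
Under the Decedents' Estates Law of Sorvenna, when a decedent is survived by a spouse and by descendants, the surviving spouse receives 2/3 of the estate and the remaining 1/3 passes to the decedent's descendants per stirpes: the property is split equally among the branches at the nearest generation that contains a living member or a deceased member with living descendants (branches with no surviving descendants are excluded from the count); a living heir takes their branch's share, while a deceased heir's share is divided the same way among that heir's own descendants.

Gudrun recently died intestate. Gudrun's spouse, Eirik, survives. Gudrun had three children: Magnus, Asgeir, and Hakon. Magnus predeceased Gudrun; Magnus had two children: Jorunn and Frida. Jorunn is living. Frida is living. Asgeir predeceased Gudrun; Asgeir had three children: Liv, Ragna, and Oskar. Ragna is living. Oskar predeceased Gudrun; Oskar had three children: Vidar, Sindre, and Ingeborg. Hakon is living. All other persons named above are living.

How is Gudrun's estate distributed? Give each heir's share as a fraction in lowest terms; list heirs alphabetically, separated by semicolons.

Eirik 2/3; Frida 1/18; Hakon 1/9; Ingeborg 1/81; Jorunn 1/18; Liv 1/27; Ragna 1/27; Sindre 1/81; Vidar 1/81

Eirik, as surviving spouse, takes 2/3.
The remaining 1/3 passes to Gudrun's descendants per stirpes.
The 1/3 is divided into 3 equal shares of 1/9 among Magnus, Asgeir, Hakon.
Magnus predeceased; the 1/9 allotted to Magnus's branch passes to Magnus's issue by representation.
The 1/9 is divided into 2 equal shares of 1/18 among Jorunn, Frida.
Jorunn is living and takes 1/18.
Frida is living and takes 1/18.
Asgeir predeceased; the 1/9 allotted to Asgeir's branch passes to Asgeir's issue by representation.
The 1/9 is divided into 3 equal shares of 1/27 among Liv, Ragna, Oskar.
Liv is living and takes 1/27.
Ragna is living and takes 1/27.
Oskar predeceased; the 1/27 allotted to Oskar's branch passes to Oskar's issue by representation.
The 1/27 is divided into 3 equal shares of 1/81 among Vidar, Sindre, Ingeborg.
Vidar is living and takes 1/81.
Sindre is living and takes 1/81.
Ingeborg is living and takes 1/81.
Hakon is living and takes 1/9.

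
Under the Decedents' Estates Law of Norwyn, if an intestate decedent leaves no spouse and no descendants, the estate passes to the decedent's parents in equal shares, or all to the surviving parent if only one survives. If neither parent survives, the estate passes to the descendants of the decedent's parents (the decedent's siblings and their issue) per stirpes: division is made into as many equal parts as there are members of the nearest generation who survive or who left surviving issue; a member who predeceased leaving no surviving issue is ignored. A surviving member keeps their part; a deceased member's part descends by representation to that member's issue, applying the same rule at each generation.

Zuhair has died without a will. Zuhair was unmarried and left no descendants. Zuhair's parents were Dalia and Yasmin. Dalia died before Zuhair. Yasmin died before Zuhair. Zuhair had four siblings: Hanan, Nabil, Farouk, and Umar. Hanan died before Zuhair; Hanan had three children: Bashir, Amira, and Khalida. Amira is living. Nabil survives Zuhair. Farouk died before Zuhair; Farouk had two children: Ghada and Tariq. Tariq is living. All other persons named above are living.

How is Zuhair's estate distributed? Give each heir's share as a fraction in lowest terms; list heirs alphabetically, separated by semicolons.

Neither parent survives and there are no descendants, so the estate passes to Zuhair's siblings and their issue per stirpes.
The estate is divided into 4 equal shares of 1/4 among Hanan, Nabil, Farouk, Umar.
Hanan predeceased; the 1/4 allotted to Hanan's branch passes to Hanan's issue by representation.
The 1/4 is divided into 3 equal shares of 1/12 among Bashir, Amira, Khalida.
Bashir is living and takes 1/12.
Amira is living and takes 1/12.
Khalida is living and takes 1/12.
Nabil is living and takes 1/4.
Farouk predeceased; the 1/4 allotted to Farouk's branch passes to Farouk's issue by representation.
The 1/4 is divided into 2 equal shares of 1/8 among Ghada, Tariq.
Ghada is living and takes 1/8.
Tariq is living and takes 1/8.
Umar is living and takes 1/4.

Amira 1/12; Bashir 1/12; Ghada 1/8; Khalida 1/12; Nabil 1/4; Tariq 1/8; Umar 1/4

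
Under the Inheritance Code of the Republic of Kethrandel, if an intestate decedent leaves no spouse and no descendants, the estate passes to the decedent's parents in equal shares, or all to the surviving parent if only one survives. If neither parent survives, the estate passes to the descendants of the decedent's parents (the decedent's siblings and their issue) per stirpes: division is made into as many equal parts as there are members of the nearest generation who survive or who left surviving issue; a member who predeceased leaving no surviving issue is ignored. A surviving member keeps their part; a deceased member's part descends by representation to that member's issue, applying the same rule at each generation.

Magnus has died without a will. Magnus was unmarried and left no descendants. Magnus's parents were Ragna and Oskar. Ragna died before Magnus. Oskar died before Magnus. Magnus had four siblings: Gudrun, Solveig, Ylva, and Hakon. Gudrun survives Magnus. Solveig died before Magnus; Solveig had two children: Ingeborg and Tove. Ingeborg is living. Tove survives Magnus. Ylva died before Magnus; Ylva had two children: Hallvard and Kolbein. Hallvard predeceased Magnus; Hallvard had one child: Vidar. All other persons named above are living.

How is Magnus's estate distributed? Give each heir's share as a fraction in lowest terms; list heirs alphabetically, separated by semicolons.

Gudrun 1/4; Hakon 1/4; Ingeborg 1/8; Kolbein 1/8; Tove 1/8; Vidar 1/8

Neither parent survives and there are no descendants, so the estate passes to Magnus's siblings and their issue per stirpes.
The estate is divided into 4 equal shares of 1/4 among Gudrun, Solveig, Ylva, Hakon.
Gudrun is living and takes 1/4.
Solveig predeceased; the 1/4 allotted to Solveig's branch passes to Solveig's issue by representation.
The 1/4 is divided into 2 equal shares of 1/8 among Ingeborg, Tove.
Ingeborg is living and takes 1/8.
Tove is living and takes 1/8.
Ylva predeceased; the 1/4 allotted to Ylva's branch passes to Ylva's issue by representation.
The 1/4 is divided into 2 equal shares of 1/8 among Hallvard, Kolbein.
Hallvard predeceased; the 1/8 allotted to Hallvard's branch passes to Hallvard's issue by representation.
Vidar is the sole taker at this level and receives the full 1/8.
Kolbein is living and takes 1/8.
Hakon is living and takes 1/4.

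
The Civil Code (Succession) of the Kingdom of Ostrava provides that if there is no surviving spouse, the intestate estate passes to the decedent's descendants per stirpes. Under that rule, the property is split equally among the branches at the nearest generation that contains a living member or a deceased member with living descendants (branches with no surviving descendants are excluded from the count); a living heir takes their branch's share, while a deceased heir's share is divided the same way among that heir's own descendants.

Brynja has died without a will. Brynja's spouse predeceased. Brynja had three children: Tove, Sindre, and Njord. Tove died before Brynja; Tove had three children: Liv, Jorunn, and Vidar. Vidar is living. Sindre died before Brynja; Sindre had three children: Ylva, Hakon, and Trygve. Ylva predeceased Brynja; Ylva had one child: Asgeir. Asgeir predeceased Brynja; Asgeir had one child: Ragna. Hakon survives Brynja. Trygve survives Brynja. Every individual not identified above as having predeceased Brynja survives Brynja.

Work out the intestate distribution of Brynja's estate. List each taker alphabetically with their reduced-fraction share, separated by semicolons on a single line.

There is no surviving spouse, so the entire estate passes to Brynja's descendants per stirpes.
The estate is divided into 3 equal shares of 1/3 among Tove, Sindre, Njord.
Tove predeceased; the 1/3 allotted to Tove's branch passes to Tove's issue by representation.
The 1/3 is divided into 3 equal shares of 1/9 among Liv, Jorunn, Vidar.
Liv is living and takes 1/9.
Jorunn is living and takes 1/9.
Vidar is living and takes 1/9.
Sindre predeceased; the 1/3 allotted to Sindre's branch passes to Sindre's issue by representation.
The 1/3 is divided into 3 equal shares of 1/9 among Ylva, Hakon, Trygve.
Ylva predeceased; the 1/9 allotted to Ylva's branch passes to Ylva's issue by representation.
Asgeir's line is the sole branch at this level, so the full 1/9 passes to Asgeir's issue by representation.
Ragna is the sole taker at this level and receives the full 1/9.
Hakon is living and takes 1/9.
Trygve is living and takes 1/9.
Njord is living and takes 1/3.

Hakon 1/9; Jorunn 1/9; Liv 1/9; Njord 1/3; Ragna 1/9; Trygve 1/9; Vidar 1/9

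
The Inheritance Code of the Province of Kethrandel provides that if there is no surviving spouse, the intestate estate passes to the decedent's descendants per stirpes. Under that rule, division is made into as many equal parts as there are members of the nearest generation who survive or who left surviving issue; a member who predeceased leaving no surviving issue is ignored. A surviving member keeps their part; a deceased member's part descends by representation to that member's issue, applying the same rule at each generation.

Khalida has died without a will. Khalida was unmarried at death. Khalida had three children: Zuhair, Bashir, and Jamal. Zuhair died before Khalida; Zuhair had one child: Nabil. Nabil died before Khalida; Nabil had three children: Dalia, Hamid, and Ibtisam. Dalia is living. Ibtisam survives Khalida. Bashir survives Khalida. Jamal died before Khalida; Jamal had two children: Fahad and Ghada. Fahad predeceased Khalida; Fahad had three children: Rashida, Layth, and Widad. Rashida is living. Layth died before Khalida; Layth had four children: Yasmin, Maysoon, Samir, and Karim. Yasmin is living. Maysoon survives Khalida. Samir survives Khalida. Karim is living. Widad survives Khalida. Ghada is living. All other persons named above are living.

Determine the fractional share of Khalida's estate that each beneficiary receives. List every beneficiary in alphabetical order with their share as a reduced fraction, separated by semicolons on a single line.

There is no surviving spouse, so the entire estate passes to Khalida's descendants per stirpes.
The estate is divided into 3 equal shares of 1/3 among Zuhair, Bashir, Jamal.
Zuhair predeceased; the 1/3 allotted to Zuhair's branch passes to Zuhair's issue by representation.
Nabil's line is the sole branch at this level, so the full 1/3 passes to Nabil's issue by representation.
The 1/3 is divided into 3 equal shares of 1/9 among Dalia, Hamid, Ibtisam.
Dalia is living and takes 1/9.
Hamid is living and takes 1/9.
Ibtisam is living and takes 1/9.
Bashir is living and takes 1/3.
Jamal predeceased; the 1/3 allotted to Jamal's branch passes to Jamal's issue by representation.
The 1/3 is divided into 2 equal shares of 1/6 among Fahad, Ghada.
Fahad predeceased; the 1/6 allotted to Fahad's branch passes to Fahad's issue by representation.
The 1/6 is divided into 3 equal shares of 1/18 among Rashida, Layth, Widad.
Rashida is living and takes 1/18.
Layth predeceased; the 1/18 allotted to Layth's branch passes to Layth's issue by representation.
The 1/18 is divided into 4 equal shares of 1/72 among Yasmin, Maysoon, Samir, Karim.
Yasmin is living and takes 1/72.
Maysoon is living and takes 1/72.
Samir is living and takes 1/72.
Karim is living and takes 1/72.
Widad is living and takes 1/18.
Ghada is living and takes 1/6.

Bashir 1/3; Dalia 1/9; Ghada 1/6; Hamid 1/9; Ibtisam 1/9; Karim 1/72; Maysoon 1/72; Rashida 1/18; Samir 1/72; Widad 1/18; Yasmin 1/72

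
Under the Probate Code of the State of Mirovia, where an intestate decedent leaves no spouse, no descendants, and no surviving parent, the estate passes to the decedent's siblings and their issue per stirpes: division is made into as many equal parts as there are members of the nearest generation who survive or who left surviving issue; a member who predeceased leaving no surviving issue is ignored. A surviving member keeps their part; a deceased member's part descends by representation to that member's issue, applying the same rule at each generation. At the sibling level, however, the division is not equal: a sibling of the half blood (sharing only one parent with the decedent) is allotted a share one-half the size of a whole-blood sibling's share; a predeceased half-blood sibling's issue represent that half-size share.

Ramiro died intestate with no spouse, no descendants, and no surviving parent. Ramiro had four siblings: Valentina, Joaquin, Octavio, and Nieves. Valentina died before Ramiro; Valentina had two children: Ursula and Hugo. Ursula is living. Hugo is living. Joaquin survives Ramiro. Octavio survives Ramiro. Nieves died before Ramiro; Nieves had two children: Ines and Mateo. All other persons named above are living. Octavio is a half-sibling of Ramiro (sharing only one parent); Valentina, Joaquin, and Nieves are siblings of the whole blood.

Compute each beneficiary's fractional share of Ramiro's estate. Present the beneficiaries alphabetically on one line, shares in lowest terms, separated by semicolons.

Hugo 1/7; Ines 1/7; Joaquin 2/7; Mateo 1/7; Octavio 1/7; Ursula 1/7

No spouse, descendants, or parent survives, so the estate passes to Ramiro's siblings per stirpes.
Half-blood siblings count for one-half the weight of whole-blood siblings at the initial division.
Dividing 1 in proportion to weights (total weight 7/2): Valentina (weight 1) → 2/7; Joaquin (weight 1) → 2/7; Octavio (weight 1/2) → 1/7; Nieves (weight 1) → 2/7.
Valentina predeceased; the 2/7 allotted to Valentina's branch passes to Valentina's issue by representation.
The 2/7 is divided into 2 equal shares of 1/7 among Ursula, Hugo.
Ursula is living and takes 1/7.
Hugo is living and takes 1/7.
Joaquin is living and takes 2/7.
Octavio is living and takes 1/7.
Nieves predeceased; the 2/7 allotted to Nieves's branch passes to Nieves's issue by representation.
The 2/7 is divided into 2 equal shares of 1/7 among Ines, Mateo.
Ines is living and takes 1/7.
Mateo is living and takes 1/7.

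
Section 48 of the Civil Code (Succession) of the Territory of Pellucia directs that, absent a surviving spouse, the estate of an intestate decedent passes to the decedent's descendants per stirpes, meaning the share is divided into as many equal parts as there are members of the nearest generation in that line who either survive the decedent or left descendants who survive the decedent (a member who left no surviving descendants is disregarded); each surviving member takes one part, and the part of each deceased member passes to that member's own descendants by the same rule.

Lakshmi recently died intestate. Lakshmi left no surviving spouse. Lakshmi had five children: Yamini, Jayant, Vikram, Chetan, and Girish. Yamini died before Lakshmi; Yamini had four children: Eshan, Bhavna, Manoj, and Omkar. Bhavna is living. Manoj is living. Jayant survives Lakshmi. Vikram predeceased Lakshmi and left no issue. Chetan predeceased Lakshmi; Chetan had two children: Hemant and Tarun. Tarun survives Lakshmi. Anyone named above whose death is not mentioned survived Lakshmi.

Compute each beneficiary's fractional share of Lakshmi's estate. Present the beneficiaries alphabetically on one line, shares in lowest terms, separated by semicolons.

There is no surviving spouse, so the entire estate passes to Lakshmi's descendants per stirpes.
Vikram left no surviving issue, so that branch lapses and is disregarded.
The estate is divided into 4 equal shares of 1/4 among Yamini, Jayant, Chetan, Girish.
Yamini predeceased; the 1/4 allotted to Yamini's branch passes to Yamini's issue by representation.
The 1/4 is divided into 4 equal shares of 1/16 among Eshan, Bhavna, Manoj, Omkar.
Eshan is living and takes 1/16.
Bhavna is living and takes 1/16.
Manoj is living and takes 1/16.
Omkar is living and takes 1/16.
Jayant is living and takes 1/4.
Chetan predeceased; the 1/4 allotted to Chetan's branch passes to Chetan's issue by representation.
The 1/4 is divided into 2 equal shares of 1/8 among Hemant, Tarun.
Hemant is living and takes 1/8.
Tarun is living and takes 1/8.
Girish is living and takes 1/4.

Bhavna 1/16; Eshan 1/16; Girish 1/4; Hemant 1/8; Jayant 1/4; Manoj 1/16; Omkar 1/16; Tarun 1/8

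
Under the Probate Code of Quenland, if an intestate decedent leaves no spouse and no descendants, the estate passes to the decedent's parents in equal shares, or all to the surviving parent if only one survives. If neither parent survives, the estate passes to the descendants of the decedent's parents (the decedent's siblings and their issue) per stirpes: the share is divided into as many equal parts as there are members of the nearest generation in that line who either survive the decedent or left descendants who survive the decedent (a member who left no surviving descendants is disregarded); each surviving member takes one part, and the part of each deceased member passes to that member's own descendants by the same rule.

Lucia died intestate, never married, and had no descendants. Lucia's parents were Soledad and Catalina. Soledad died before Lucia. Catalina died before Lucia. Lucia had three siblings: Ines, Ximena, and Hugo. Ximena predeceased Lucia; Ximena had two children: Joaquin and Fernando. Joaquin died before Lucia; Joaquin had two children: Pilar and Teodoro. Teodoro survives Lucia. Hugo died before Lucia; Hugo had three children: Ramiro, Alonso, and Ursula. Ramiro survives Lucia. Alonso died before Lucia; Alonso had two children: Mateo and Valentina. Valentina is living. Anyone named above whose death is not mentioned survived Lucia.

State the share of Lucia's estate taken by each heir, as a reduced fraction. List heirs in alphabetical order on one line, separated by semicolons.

Neither parent survives and there are no descendants, so the estate passes to Lucia's siblings and their issue per stirpes.
The estate is divided into 3 equal shares of 1/3 among Ines, Ximena, Hugo.
Ines is living and takes 1/3.
Ximena predeceased; the 1/3 allotted to Ximena's branch passes to Ximena's issue by representation.
The 1/3 is divided into 2 equal shares of 1/6 among Joaquin, Fernando.
Joaquin predeceased; the 1/6 allotted to Joaquin's branch passes to Joaquin's issue by representation.
The 1/6 is divided into 2 equal shares of 1/12 among Pilar, Teodoro.
Pilar is living and takes 1/12.
Teodoro is living and takes 1/12.
Fernando is living and takes 1/6.
Hugo predeceased; the 1/3 allotted to Hugo's branch passes to Hugo's issue by representation.
The 1/3 is divided into 3 equal shares of 1/9 among Ramiro, Alonso, Ursula.
Ramiro is living and takes 1/9.
Alonso predeceased; the 1/9 allotted to Alonso's branch passes to Alonso's issue by representation.
The 1/9 is divided into 2 equal shares of 1/18 among Mateo, Valentina.
Mateo is living and takes 1/18.
Valentina is living and takes 1/18.
Ursula is living and takes 1/9.

Fernando 1/6; Ines 1/3; Mateo 1/18; Pilar 1/12; Ramiro 1/9; Teodoro 1/12; Ursula 1/9; Valentina 1/18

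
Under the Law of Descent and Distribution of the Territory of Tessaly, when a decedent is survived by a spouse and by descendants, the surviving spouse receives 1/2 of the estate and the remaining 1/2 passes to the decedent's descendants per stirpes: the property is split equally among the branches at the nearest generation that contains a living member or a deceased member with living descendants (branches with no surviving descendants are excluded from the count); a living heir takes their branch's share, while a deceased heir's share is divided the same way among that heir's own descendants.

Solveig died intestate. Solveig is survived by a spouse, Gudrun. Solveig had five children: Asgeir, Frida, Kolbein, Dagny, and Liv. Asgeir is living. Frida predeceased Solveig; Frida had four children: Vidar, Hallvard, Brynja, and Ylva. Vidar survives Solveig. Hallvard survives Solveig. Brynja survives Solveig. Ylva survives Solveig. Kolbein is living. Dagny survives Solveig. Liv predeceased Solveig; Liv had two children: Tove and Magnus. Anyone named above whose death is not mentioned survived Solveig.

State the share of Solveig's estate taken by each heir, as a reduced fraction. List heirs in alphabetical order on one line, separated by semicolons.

Gudrun, as surviving spouse, takes 1/2.
The remaining 1/2 passes to Solveig's descendants per stirpes.
The 1/2 is divided into 5 equal shares of 1/10 among Asgeir, Frida, Kolbein, Dagny, Liv.
Asgeir is living and takes 1/10.
Frida predeceased; the 1/10 allotted to Frida's branch passes to Frida's issue by representation.
The 1/10 is divided into 4 equal shares of 1/40 among Vidar, Hallvard, Brynja, Ylva.
Vidar is living and takes 1/40.
Hallvard is living and takes 1/40.
Brynja is living and takes 1/40.
Ylva is living and takes 1/40.
Kolbein is living and takes 1/10.
Dagny is living and takes 1/10.
Liv predeceased; the 1/10 allotted to Liv's branch passes to Liv's issue by representation.
The 1/10 is divided into 2 equal shares of 1/20 among Tove, Magnus.
Tove is living and takes 1/20.
Magnus is living and takes 1/20.

Asgeir 1/10; Brynja 1/40; Dagny 1/10; Gudrun 1/2; Hallvard 1/40; Kolbein 1/10; Magnus 1/20; Tove 1/20; Vidar 1/40; Ylva 1/40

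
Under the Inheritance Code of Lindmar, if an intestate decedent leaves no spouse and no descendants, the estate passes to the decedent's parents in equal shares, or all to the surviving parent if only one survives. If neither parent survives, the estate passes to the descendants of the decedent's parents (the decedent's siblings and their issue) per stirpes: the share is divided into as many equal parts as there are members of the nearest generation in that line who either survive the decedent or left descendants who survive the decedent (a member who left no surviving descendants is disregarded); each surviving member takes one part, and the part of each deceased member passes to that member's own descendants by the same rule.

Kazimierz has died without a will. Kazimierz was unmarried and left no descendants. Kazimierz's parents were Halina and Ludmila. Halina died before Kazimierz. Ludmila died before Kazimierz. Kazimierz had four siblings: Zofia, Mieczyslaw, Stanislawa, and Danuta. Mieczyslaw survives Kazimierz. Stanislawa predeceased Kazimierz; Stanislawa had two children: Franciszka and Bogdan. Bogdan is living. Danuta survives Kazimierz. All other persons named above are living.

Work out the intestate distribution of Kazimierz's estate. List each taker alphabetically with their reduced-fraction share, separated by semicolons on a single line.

Neither parent survives and there are no descendants, so the estate passes to Kazimierz's siblings and their issue per stirpes.
The estate is divided into 4 equal shares of 1/4 among Zofia, Mieczyslaw, Stanislawa, Danuta.
Zofia is living and takes 1/4.
Mieczyslaw is living and takes 1/4.
Stanislawa predeceased; the 1/4 allotted to Stanislawa's branch passes to Stanislawa's issue by representation.
The 1/4 is divided into 2 equal shares of 1/8 among Franciszka, Bogdan.
Franciszka is living and takes 1/8.
Bogdan is living and takes 1/8.
Danuta is living and takes 1/4.

Bogdan 1/8; Danuta 1/4; Franciszka 1/8; Mieczyslaw 1/4; Zofia 1/4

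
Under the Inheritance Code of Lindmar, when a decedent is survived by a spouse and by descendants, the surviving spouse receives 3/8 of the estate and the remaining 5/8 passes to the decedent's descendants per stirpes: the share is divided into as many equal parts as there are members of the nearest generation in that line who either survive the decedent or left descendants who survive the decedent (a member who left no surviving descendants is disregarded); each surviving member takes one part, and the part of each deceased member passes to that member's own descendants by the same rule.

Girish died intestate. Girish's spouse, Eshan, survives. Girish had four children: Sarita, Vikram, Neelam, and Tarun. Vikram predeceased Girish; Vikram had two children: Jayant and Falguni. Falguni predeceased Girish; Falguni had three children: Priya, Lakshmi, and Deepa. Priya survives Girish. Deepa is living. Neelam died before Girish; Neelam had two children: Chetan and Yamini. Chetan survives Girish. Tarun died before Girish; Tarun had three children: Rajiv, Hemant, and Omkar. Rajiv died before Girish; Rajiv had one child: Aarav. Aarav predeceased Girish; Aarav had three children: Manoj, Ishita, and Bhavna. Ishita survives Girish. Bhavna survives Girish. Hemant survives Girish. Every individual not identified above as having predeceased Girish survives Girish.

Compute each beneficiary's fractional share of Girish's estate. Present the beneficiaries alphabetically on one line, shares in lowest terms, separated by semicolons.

Bhavna 5/288; Chetan 5/64; Deepa 5/192; Eshan 3/8; Hemant 5/96; Ishita 5/288; Jayant 5/64; Lakshmi 5/192; Manoj 5/288; Omkar 5/96; Priya 5/192; Sarita 5/32; Yamini 5/64

Eshan, as surviving spouse, takes 3/8.
The remaining 5/8 passes to Girish's descendants per stirpes.
The 5/8 is divided into 4 equal shares of 5/32 among Sarita, Vikram, Neelam, Tarun.
Sarita is living and takes 5/32.
Vikram predeceased; the 5/32 allotted to Vikram's branch passes to Vikram's issue by representation.
The 5/32 is divided into 2 equal shares of 5/64 among Jayant, Falguni.
Jayant is living and takes 5/64.
Falguni predeceased; the 5/64 allotted to Falguni's branch passes to Falguni's issue by representation.
The 5/64 is divided into 3 equal shares of 5/192 among Priya, Lakshmi, Deepa.
Priya is living and takes 5/192.
Lakshmi is living and takes 5/192.
Deepa is living and takes 5/192.
Neelam predeceased; the 5/32 allotted to Neelam's branch passes to Neelam's issue by representation.
The 5/32 is divided into 2 equal shares of 5/64 among Chetan, Yamini.
Chetan is living and takes 5/64.
Yamini is living and takes 5/64.
Tarun predeceased; the 5/32 allotted to Tarun's branch passes to Tarun's issue by representation.
The 5/32 is divided into 3 equal shares of 5/96 among Rajiv, Hemant, Omkar.
Rajiv predeceased; the 5/96 allotted to Rajiv's branch passes to Rajiv's issue by representation.
Aarav's line is the sole branch at this level, so the full 5/96 passes to Aarav's issue by representation.
The 5/96 is divided into 3 equal shares of 5/288 among Manoj, Ishita, Bhavna.
Manoj is living and takes 5/288.
Ishita is living and takes 5/288.
Bhavna is living and takes 5/288.
Hemant is living and takes 5/96.
Omkar is living and takes 5/96.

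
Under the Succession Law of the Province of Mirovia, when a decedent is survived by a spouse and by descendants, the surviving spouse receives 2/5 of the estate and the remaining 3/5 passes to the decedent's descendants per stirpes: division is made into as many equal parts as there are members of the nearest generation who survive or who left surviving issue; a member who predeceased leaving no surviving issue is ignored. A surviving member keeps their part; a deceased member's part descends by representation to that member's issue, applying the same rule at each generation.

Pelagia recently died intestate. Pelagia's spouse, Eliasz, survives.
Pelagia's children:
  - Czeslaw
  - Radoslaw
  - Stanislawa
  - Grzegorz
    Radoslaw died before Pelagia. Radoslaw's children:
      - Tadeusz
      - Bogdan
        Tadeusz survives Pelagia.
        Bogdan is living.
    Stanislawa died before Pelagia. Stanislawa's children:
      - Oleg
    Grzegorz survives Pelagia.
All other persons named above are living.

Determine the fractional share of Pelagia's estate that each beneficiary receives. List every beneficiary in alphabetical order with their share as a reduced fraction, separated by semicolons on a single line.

Bogdan 3/40; Czeslaw 3/20; Eliasz 2/5; Grzegorz 3/20; Oleg 3/20; Tadeusz 3/40

Eliasz, as surviving spouse, takes 2/5.
The remaining 3/5 passes to Pelagia's descendants per stirpes.
The 3/5 is divided into 4 equal shares of 3/20 among Czeslaw, Radoslaw, Stanislawa, Grzegorz.
Czeslaw is living and takes 3/20.
Radoslaw predeceased; the 3/20 allotted to Radoslaw's branch passes to Radoslaw's issue by representation.
The 3/20 is divided into 2 equal shares of 3/40 among Tadeusz, Bogdan.
Tadeusz is living and takes 3/40.
Bogdan is living and takes 3/40.
Stanislawa predeceased; the 3/20 allotted to Stanislawa's branch passes to Stanislawa's issue by representation.
Oleg is the sole taker at this level and receives the full 3/20.
Grzegorz is living and takes 3/20.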